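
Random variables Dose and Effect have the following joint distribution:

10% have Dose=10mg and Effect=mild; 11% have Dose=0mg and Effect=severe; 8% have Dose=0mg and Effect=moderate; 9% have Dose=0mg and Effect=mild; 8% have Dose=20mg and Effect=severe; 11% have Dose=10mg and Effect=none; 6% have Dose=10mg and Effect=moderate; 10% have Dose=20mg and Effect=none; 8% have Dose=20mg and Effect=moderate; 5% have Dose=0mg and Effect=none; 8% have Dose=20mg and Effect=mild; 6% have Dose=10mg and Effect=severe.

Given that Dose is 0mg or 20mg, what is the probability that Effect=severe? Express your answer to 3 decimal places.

0.284

P(Dose=0mg) = 0.05 + 0.09 + 0.08 + 0.11 = 0.33.
P(Dose=20mg) = 0.10 + 0.08 + 0.08 + 0.08 = 0.34.
P(Dose ∈ {0mg, 20mg}) = 0.33 + 0.34 = 0.67; P(Effect=severe, Dose ∈ {0mg, 20mg}) = 0.11 + 0.08 = 0.19.
P(Effect=severe | Dose ∈ {0mg, 20mg}) = 0.19/0.67 = 0.284.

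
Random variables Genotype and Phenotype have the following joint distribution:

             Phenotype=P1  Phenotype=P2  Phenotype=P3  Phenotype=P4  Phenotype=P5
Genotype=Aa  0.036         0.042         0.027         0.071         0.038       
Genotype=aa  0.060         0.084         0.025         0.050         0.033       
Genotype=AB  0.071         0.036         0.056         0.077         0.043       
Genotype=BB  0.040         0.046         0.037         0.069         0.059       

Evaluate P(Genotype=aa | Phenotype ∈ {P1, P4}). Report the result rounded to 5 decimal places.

P(Phenotype=P1) = 0.036 + 0.060 + 0.071 + 0.040 = 0.207.
P(Phenotype=P4) = 0.071 + 0.050 + 0.077 + 0.069 = 0.267.
P(Phenotype ∈ {P1, P4}) = 0.207 + 0.267 = 0.474; P(Genotype=aa, Phenotype ∈ {P1, P4}) = 0.060 + 0.050 = 0.110.
P(Genotype=aa | Phenotype ∈ {P1, P4}) = 0.110/0.474 = 0.23207.

0.23207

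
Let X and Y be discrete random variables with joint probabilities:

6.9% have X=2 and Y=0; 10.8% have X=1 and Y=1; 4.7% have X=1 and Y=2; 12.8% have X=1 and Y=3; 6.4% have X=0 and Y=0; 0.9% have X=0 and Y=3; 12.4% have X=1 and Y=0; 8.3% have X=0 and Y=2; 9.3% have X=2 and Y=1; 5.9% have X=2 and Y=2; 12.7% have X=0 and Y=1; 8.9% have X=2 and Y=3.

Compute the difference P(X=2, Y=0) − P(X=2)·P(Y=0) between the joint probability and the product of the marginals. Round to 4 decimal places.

P(X=2) = 0.069 + 0.093 + 0.059 + 0.089 = 0.310.
P(Y=0) = 0.064 + 0.124 + 0.069 = 0.257.
P(X=2, Y=0) − P(X=2)P(Y=0) = 0.069 − 0.310×0.257 = -0.0107.

-0.0107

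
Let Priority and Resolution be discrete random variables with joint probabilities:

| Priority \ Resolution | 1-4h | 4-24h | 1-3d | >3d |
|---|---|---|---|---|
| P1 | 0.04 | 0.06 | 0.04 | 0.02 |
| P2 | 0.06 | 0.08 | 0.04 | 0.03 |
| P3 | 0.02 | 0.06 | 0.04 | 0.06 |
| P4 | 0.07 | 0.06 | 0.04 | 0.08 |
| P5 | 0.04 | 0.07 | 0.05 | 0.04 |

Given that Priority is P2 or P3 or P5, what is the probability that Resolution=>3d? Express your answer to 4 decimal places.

P(Priority=P2) = 0.06 + 0.08 + 0.04 + 0.03 = 0.21.
P(Priority=P3) = 0.02 + 0.06 + 0.04 + 0.06 = 0.18.
P(Priority=P5) = 0.04 + 0.07 + 0.05 + 0.04 = 0.20.
P(Priority ∈ {P2, P3, P5}) = 0.21 + 0.18 + 0.20 = 0.59; P(Resolution=>3d, Priority ∈ {P2, P3, P5}) = 0.03 + 0.06 + 0.04 = 0.13.
P(Resolution=>3d | Priority ∈ {P2, P3, P5}) = 0.13/0.59 = 0.2203.

0.2203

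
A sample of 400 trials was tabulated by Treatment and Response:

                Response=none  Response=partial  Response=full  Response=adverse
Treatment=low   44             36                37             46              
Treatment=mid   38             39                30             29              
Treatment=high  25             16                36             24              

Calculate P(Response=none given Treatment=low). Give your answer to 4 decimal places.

0.2699

Total with Treatment=low: 44 + 36 + 37 + 46 = 163.
P(Response=none | Treatment=low) = 44/163 = 0.2699.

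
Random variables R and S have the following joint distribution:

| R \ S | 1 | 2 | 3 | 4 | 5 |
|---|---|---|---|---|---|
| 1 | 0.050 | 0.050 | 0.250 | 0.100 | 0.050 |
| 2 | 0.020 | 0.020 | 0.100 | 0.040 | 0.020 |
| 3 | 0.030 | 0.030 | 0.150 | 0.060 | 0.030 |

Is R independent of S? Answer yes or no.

yes

Every cell satisfies P(R,S) = P(R)·P(S). For instance P(R=1) = 0.500, P(S=5) = 0.100, and 0.500×0.100 = 0.050 matches the joint entry. So R and S are independent.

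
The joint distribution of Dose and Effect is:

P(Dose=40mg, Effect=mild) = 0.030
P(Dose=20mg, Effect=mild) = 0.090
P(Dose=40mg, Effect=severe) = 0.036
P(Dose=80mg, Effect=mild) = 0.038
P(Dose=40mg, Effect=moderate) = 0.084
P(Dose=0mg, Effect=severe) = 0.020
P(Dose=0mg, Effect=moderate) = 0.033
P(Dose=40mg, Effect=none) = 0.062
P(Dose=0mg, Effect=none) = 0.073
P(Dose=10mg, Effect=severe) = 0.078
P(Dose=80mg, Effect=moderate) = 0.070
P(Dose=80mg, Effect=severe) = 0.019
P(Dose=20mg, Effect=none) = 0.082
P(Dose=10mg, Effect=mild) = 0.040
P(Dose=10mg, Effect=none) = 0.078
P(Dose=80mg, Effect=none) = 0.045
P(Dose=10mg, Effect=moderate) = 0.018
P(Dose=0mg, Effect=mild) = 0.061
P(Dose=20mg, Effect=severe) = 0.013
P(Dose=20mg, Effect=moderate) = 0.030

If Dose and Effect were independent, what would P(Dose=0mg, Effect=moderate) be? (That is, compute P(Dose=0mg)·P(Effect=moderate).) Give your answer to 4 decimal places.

P(Dose=0mg) = 0.073 + 0.061 + 0.033 + 0.020 = 0.187.
P(Effect=moderate) = 0.033 + 0.018 + 0.030 + 0.084 + 0.070 = 0.235.
Product: 0.187 × 0.235 = 0.0439.

0.0439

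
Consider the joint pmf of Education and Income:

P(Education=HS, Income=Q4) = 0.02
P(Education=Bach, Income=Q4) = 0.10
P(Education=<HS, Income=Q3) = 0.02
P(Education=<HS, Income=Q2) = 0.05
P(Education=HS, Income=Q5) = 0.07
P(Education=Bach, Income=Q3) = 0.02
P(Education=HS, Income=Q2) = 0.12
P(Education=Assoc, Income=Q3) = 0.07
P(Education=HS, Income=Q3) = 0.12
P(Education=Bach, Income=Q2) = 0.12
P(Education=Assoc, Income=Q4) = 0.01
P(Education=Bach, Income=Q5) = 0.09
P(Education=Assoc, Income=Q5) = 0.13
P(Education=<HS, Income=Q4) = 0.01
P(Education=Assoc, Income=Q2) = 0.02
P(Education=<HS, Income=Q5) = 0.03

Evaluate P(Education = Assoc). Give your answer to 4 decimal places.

0.2300

P(Education=Assoc) = 0.02 + 0.07 + 0.01 + 0.13 = 0.23.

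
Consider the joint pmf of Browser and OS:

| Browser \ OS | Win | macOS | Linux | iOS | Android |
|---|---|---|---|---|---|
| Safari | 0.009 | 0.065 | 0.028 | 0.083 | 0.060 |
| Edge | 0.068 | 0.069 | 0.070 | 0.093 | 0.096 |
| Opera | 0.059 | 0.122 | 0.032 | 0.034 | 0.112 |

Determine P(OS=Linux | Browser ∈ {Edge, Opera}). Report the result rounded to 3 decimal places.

0.135

P(Browser=Edge) = 0.068 + 0.069 + 0.070 + 0.093 + 0.096 = 0.396.
P(Browser=Opera) = 0.059 + 0.122 + 0.032 + 0.034 + 0.112 = 0.359.
P(Browser ∈ {Edge, Opera}) = 0.396 + 0.359 = 0.755; P(OS=Linux, Browser ∈ {Edge, Opera}) = 0.070 + 0.032 = 0.102.
P(OS=Linux | Browser ∈ {Edge, Opera}) = 0.102/0.755 = 0.135.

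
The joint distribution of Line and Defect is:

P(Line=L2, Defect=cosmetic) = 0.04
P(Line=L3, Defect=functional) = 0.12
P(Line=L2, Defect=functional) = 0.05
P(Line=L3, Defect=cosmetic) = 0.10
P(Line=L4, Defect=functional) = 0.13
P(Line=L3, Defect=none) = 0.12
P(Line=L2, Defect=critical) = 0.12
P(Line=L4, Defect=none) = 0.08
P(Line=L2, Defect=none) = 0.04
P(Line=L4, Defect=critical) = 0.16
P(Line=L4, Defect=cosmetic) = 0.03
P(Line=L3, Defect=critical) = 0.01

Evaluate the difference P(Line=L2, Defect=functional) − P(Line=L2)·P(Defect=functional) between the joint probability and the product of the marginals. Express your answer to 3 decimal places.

P(Line=L2) = 0.04 + 0.04 + 0.05 + 0.12 = 0.25.
P(Defect=functional) = 0.05 + 0.12 + 0.13 = 0.30.
P(Line=L2, Defect=functional) − P(Line=L2)P(Defect=functional) = 0.05 − 0.25×0.30 = -0.025.

-0.025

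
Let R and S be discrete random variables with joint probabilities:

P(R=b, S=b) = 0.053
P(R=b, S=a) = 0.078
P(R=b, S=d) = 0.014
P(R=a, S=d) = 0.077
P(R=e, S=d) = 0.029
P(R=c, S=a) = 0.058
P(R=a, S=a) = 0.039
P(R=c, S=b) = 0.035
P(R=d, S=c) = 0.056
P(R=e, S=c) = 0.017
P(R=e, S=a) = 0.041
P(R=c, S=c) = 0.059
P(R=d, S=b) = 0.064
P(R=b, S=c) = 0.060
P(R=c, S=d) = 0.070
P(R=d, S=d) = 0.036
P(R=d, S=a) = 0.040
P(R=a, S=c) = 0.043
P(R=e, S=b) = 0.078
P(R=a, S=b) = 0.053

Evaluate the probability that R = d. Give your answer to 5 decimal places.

0.19600

P(R=d) = 0.040 + 0.064 + 0.056 + 0.036 = 0.196.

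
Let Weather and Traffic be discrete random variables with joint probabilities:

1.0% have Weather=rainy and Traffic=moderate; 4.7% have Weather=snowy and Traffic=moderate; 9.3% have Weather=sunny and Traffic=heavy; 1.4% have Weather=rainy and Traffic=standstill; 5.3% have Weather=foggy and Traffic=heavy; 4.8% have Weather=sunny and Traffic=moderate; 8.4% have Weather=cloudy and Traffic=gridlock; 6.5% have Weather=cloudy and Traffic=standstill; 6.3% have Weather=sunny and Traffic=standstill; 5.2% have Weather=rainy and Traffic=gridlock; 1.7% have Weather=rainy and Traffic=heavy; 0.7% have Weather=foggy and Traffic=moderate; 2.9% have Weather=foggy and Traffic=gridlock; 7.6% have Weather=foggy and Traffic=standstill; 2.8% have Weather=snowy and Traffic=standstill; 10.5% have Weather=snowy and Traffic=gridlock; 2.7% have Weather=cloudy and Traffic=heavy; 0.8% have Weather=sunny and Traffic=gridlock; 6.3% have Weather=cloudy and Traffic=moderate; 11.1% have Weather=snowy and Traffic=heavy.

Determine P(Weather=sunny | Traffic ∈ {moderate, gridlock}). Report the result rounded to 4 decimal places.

0.1236

P(Traffic=moderate) = 0.048 + 0.063 + 0.010 + 0.047 + 0.007 = 0.175.
P(Traffic=gridlock) = 0.008 + 0.084 + 0.052 + 0.105 + 0.029 = 0.278.
P(Traffic ∈ {moderate, gridlock}) = 0.175 + 0.278 = 0.453; P(Weather=sunny, Traffic ∈ {moderate, gridlock}) = 0.048 + 0.008 = 0.056.
P(Weather=sunny | Traffic ∈ {moderate, gridlock}) = 0.056/0.453 = 0.1236.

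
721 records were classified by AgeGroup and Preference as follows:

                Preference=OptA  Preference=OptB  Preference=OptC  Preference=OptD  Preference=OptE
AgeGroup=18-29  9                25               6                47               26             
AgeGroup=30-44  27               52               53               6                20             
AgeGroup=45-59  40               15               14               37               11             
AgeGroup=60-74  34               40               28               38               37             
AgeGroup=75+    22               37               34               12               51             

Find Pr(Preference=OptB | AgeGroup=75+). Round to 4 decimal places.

Total with AgeGroup=75+: 22 + 37 + 34 + 12 + 51 = 156.
P(Preference=OptB | AgeGroup=75+) = 37/156 = 0.2372.

0.2372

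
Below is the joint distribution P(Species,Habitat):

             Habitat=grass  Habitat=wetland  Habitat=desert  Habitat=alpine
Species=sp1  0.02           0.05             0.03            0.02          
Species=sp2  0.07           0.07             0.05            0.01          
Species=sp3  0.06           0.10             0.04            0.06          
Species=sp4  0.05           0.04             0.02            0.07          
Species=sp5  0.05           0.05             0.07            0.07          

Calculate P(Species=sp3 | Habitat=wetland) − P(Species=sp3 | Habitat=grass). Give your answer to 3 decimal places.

0.083

P(Habitat=wetland) = 0.05 + 0.07 + 0.10 + 0.04 + 0.05 = 0.31; P(Species=sp3 | Habitat=wetland) = 0.10/0.31 = 0.3226.
P(Habitat=grass) = 0.02 + 0.07 + 0.06 + 0.05 + 0.05 = 0.25; P(Species=sp3 | Habitat=grass) = 0.06/0.25 = 0.2400.
Difference = 0.083.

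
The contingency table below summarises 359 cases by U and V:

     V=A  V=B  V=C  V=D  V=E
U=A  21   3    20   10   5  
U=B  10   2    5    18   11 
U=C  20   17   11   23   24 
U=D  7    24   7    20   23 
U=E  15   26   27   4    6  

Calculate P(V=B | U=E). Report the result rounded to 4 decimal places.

Total with U=E: 15 + 26 + 27 + 4 + 6 = 78.
P(V=B | U=E) = 26/78 = 0.3333.

0.3333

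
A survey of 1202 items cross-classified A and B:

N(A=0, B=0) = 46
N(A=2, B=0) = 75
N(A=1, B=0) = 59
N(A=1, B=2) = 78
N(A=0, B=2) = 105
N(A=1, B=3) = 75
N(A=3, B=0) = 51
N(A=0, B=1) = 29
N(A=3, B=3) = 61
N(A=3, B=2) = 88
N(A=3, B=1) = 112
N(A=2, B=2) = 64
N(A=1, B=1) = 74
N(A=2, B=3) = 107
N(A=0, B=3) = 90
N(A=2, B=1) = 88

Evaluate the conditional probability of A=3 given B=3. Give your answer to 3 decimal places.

0.183

Total with B=3: 90 + 75 + 107 + 61 = 333.
P(A=3 | B=3) = 61/333 = 0.183.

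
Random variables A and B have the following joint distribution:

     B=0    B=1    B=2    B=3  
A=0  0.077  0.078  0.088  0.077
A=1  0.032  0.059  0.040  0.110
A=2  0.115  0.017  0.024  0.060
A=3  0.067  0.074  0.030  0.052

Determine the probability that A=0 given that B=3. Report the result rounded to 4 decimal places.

0.2575

P(B=3) = 0.077 + 0.110 + 0.060 + 0.052 = 0.299.
P(A=0 | B=3) = 0.077/0.299 = 0.2575.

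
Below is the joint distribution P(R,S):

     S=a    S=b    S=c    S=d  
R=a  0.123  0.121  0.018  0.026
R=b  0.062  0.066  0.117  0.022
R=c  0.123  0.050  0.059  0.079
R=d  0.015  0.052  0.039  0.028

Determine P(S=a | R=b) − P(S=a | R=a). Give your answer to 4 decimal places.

-0.1949

P(R=b) = 0.062 + 0.066 + 0.117 + 0.022 = 0.267; P(S=a | R=b) = 0.062/0.267 = 0.23221.
P(R=a) = 0.123 + 0.121 + 0.018 + 0.026 = 0.288; P(S=a | R=a) = 0.123/0.288 = 0.42708.
Difference = -0.1949.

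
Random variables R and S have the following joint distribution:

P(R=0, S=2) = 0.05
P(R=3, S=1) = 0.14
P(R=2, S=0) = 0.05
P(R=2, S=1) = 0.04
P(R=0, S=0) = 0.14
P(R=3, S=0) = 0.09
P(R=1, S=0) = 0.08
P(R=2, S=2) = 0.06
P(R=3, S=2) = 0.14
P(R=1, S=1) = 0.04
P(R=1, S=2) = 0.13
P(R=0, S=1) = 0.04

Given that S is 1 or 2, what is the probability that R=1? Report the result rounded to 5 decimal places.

0.26563

P(S=1) = 0.04 + 0.04 + 0.04 + 0.14 = 0.26.
P(S=2) = 0.05 + 0.13 + 0.06 + 0.14 = 0.38.
P(S ∈ {1, 2}) = 0.26 + 0.38 = 0.64; P(R=1, S ∈ {1, 2}) = 0.04 + 0.13 = 0.17.
P(R=1 | S ∈ {1, 2}) = 0.17/0.64 = 0.26563.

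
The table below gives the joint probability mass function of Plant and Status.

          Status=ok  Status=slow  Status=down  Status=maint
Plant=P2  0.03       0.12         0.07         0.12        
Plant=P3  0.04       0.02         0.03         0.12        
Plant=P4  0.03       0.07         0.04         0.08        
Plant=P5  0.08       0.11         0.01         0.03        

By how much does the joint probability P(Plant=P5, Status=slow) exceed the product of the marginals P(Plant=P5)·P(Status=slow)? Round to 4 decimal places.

0.0364

P(Plant=P5) = 0.08 + 0.11 + 0.01 + 0.03 = 0.23.
P(Status=slow) = 0.12 + 0.02 + 0.07 + 0.11 = 0.32.
P(Plant=P5, Status=slow) − P(Plant=P5)P(Status=slow) = 0.11 − 0.23×0.32 = 0.0364.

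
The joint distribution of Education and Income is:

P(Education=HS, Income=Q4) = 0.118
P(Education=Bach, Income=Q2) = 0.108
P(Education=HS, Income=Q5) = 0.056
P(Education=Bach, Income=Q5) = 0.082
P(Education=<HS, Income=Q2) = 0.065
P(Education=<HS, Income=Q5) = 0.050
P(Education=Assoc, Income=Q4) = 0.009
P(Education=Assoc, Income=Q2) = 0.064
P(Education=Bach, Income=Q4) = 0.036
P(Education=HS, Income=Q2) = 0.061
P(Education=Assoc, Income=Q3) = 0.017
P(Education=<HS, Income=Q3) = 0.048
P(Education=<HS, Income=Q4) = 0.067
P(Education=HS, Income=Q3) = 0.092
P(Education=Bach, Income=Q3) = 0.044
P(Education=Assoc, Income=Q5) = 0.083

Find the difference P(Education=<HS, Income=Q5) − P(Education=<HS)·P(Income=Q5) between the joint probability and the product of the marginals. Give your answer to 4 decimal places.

P(Education=<HS) = 0.065 + 0.048 + 0.067 + 0.050 = 0.230.
P(Income=Q5) = 0.050 + 0.056 + 0.083 + 0.082 = 0.271.
P(Education=<HS, Income=Q5) − P(Education=<HS)P(Income=Q5) = 0.050 − 0.230×0.271 = -0.0123.

-0.0123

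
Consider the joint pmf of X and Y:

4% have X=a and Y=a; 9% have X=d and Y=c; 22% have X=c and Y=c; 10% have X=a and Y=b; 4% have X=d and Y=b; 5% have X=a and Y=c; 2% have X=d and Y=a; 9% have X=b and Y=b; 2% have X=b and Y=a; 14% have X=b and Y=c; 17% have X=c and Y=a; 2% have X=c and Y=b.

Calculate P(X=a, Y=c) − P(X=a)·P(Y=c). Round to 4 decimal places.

-0.0450

P(X=a) = 0.04 + 0.10 + 0.05 = 0.19.
P(Y=c) = 0.05 + 0.14 + 0.22 + 0.09 = 0.50.
P(X=a, Y=c) − P(X=a)P(Y=c) = 0.05 − 0.19×0.50 = -0.0450.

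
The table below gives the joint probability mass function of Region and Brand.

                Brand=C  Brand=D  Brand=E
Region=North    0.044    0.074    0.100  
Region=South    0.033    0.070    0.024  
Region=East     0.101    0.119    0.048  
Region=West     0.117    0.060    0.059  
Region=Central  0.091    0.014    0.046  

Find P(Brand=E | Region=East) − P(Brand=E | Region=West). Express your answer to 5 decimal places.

-0.07090

P(Region=East) = 0.101 + 0.119 + 0.048 = 0.268; P(Brand=E | Region=East) = 0.048/0.268 = 0.179104.
P(Region=West) = 0.117 + 0.060 + 0.059 = 0.236; P(Brand=E | Region=West) = 0.059/0.236 = 0.250000.
Difference = -0.07090.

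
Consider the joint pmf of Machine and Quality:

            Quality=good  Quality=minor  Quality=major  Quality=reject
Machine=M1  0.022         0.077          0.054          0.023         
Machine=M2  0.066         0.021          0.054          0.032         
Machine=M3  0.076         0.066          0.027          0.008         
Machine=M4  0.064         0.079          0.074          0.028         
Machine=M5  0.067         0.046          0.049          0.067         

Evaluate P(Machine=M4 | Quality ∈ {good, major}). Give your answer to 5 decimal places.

P(Quality=good) = 0.022 + 0.066 + 0.076 + 0.064 + 0.067 = 0.295.
P(Quality=major) = 0.054 + 0.054 + 0.027 + 0.074 + 0.049 = 0.258.
P(Quality ∈ {good, major}) = 0.295 + 0.258 = 0.553; P(Machine=M4, Quality ∈ {good, major}) = 0.064 + 0.074 = 0.138.
P(Machine=M4 | Quality ∈ {good, major}) = 0.138/0.553 = 0.24955.

0.24955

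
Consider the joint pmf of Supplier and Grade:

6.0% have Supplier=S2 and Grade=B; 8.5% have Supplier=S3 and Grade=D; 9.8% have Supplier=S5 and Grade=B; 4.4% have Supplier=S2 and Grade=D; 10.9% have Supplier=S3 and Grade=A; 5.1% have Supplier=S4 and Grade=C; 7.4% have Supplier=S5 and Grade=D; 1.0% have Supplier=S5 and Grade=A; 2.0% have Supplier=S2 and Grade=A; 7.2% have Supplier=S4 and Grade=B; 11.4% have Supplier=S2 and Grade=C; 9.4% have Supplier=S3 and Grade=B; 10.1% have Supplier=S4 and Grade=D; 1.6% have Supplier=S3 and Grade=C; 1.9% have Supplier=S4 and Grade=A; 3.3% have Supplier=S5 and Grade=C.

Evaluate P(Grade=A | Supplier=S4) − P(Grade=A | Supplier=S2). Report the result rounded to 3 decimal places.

-0.006

P(Supplier=S4) = 0.019 + 0.072 + 0.051 + 0.101 = 0.243; P(Grade=A | Supplier=S4) = 0.019/0.243 = 0.0782.
P(Supplier=S2) = 0.020 + 0.060 + 0.114 + 0.044 = 0.238; P(Grade=A | Supplier=S2) = 0.020/0.238 = 0.0840.
Difference = -0.006.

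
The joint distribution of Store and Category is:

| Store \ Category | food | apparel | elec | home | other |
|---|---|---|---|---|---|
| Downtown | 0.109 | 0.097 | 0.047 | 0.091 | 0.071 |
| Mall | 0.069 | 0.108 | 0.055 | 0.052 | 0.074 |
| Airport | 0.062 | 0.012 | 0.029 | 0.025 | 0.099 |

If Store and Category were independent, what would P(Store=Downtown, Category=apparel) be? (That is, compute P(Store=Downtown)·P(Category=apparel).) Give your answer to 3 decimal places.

P(Store=Downtown) = 0.109 + 0.097 + 0.047 + 0.091 + 0.071 = 0.415.
P(Category=apparel) = 0.097 + 0.108 + 0.012 = 0.217.
Product: 0.415 × 0.217 = 0.090.

0.090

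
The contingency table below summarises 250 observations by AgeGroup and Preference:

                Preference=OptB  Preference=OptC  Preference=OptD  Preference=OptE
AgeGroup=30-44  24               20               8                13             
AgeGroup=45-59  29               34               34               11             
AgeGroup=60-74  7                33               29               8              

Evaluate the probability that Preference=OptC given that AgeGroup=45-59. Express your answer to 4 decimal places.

0.3148

Total with AgeGroup=45-59: 29 + 34 + 34 + 11 = 108.
P(Preference=OptC | AgeGroup=45-59) = 34/108 = 0.3148.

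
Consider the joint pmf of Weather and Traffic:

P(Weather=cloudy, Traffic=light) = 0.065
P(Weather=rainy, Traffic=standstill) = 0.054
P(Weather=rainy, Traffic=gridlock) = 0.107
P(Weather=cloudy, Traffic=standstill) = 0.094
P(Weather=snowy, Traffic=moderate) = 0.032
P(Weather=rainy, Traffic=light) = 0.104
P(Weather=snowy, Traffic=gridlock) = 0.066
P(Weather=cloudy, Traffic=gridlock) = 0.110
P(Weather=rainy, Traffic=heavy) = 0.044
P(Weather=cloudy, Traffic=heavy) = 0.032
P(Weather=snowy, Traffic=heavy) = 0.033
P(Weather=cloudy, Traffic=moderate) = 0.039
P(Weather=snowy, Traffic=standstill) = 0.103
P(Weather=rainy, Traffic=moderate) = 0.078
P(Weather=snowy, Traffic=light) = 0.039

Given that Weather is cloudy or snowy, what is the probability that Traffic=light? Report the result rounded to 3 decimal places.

P(Weather=cloudy) = 0.065 + 0.039 + 0.032 + 0.110 + 0.094 = 0.340.
P(Weather=snowy) = 0.039 + 0.032 + 0.033 + 0.066 + 0.103 = 0.273.
P(Weather ∈ {cloudy, snowy}) = 0.340 + 0.273 = 0.613; P(Traffic=light, Weather ∈ {cloudy, snowy}) = 0.065 + 0.039 = 0.104.
P(Traffic=light | Weather ∈ {cloudy, snowy}) = 0.104/0.613 = 0.170.

0.170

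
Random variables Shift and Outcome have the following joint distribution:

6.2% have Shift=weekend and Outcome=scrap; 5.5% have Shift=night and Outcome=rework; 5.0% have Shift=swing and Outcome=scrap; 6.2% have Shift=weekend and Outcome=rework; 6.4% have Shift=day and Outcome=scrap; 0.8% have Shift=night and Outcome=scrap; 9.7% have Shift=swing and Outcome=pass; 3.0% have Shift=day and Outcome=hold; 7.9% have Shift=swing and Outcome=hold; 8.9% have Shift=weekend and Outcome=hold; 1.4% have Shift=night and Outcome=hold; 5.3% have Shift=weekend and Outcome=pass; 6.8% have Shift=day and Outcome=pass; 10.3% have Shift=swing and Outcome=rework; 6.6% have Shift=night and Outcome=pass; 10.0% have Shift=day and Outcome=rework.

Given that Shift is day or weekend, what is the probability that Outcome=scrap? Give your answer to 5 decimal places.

0.23864

P(Shift=day) = 0.068 + 0.100 + 0.064 + 0.030 = 0.262.
P(Shift=weekend) = 0.053 + 0.062 + 0.062 + 0.089 = 0.266.
P(Shift ∈ {day, weekend}) = 0.262 + 0.266 = 0.528; P(Outcome=scrap, Shift ∈ {day, weekend}) = 0.064 + 0.062 = 0.126.
P(Outcome=scrap | Shift ∈ {day, weekend}) = 0.126/0.528 = 0.23864.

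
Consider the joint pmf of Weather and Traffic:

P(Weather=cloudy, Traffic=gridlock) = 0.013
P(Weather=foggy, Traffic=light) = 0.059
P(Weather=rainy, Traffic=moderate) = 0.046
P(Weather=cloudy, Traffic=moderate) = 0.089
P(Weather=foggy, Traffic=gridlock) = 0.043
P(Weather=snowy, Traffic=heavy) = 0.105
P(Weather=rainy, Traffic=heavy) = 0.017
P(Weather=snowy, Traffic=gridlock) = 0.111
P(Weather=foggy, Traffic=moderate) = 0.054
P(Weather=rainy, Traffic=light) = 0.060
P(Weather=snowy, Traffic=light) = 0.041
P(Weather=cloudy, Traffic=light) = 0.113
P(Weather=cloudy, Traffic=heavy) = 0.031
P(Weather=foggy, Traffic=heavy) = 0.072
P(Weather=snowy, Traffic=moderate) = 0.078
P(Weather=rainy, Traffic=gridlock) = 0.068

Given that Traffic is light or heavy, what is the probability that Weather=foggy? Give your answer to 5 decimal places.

0.26305

P(Traffic=light) = 0.113 + 0.060 + 0.041 + 0.059 = 0.273.
P(Traffic=heavy) = 0.031 + 0.017 + 0.105 + 0.072 = 0.225.
P(Traffic ∈ {light, heavy}) = 0.273 + 0.225 = 0.498; P(Weather=foggy, Traffic ∈ {light, heavy}) = 0.059 + 0.072 = 0.131.
P(Weather=foggy | Traffic ∈ {light, heavy}) = 0.131/0.498 = 0.26305.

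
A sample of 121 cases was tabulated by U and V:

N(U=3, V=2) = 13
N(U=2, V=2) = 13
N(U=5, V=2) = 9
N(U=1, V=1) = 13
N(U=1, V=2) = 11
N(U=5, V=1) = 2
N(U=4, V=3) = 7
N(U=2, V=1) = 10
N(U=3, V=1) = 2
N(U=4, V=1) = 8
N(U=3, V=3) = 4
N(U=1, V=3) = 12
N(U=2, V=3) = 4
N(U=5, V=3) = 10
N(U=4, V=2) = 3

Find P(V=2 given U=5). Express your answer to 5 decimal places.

0.42857

Total with U=5: 2 + 9 + 10 = 21.
P(V=2 | U=5) = 9/21 = 0.42857.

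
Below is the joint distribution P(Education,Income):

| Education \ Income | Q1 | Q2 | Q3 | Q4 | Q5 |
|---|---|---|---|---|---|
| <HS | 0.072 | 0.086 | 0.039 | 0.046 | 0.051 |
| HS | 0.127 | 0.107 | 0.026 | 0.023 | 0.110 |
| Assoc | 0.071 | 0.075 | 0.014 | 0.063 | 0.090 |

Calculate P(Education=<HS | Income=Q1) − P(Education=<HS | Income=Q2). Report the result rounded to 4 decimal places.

-0.0542

P(Income=Q1) = 0.072 + 0.127 + 0.071 = 0.270; P(Education=<HS | Income=Q1) = 0.072/0.270 = 0.26667.
P(Income=Q2) = 0.086 + 0.107 + 0.075 = 0.268; P(Education=<HS | Income=Q2) = 0.086/0.268 = 0.32090.
Difference = -0.0542.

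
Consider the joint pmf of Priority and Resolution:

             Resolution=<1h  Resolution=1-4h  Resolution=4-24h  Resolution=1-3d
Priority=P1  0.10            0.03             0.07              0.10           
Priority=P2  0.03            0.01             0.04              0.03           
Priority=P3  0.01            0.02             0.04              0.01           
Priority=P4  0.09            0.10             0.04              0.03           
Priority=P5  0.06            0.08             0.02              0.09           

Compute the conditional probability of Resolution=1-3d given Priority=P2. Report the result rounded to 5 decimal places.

0.27273

P(Priority=P2) = 0.03 + 0.01 + 0.04 + 0.03 = 0.11.
P(Resolution=1-3d | Priority=P2) = 0.03/0.11 = 0.27273.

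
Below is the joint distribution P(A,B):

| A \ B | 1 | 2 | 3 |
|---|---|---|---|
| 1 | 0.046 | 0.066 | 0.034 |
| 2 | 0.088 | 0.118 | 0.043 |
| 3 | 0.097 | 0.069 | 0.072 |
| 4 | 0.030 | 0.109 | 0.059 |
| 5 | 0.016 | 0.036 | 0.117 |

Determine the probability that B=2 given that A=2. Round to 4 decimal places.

0.4739

P(A=2) = 0.088 + 0.118 + 0.043 = 0.249.
P(B=2 | A=2) = 0.118/0.249 = 0.4739.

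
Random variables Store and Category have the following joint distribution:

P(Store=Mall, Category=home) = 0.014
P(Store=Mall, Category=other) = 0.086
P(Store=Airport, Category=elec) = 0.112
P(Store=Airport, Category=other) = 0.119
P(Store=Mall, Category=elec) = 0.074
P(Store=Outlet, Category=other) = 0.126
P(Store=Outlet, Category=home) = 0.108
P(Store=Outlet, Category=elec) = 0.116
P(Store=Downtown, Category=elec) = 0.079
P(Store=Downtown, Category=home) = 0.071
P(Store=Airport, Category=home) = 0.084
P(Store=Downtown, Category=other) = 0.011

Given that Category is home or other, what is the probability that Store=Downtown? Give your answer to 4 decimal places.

0.1325

P(Category=home) = 0.071 + 0.014 + 0.084 + 0.108 = 0.277.
P(Category=other) = 0.011 + 0.086 + 0.119 + 0.126 = 0.342.
P(Category ∈ {home, other}) = 0.277 + 0.342 = 0.619; P(Store=Downtown, Category ∈ {home, other}) = 0.071 + 0.011 = 0.082.
P(Store=Downtown | Category ∈ {home, other}) = 0.082/0.619 = 0.1325.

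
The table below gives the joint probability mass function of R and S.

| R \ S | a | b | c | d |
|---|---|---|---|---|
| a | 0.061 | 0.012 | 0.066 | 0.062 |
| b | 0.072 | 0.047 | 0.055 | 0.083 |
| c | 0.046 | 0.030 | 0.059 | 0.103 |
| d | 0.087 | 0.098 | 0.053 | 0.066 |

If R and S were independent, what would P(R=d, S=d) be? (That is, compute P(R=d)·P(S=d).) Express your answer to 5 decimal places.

0.09546

P(R=d) = 0.087 + 0.098 + 0.053 + 0.066 = 0.304.
P(S=d) = 0.062 + 0.083 + 0.103 + 0.066 = 0.314.
Product: 0.304 × 0.314 = 0.09546.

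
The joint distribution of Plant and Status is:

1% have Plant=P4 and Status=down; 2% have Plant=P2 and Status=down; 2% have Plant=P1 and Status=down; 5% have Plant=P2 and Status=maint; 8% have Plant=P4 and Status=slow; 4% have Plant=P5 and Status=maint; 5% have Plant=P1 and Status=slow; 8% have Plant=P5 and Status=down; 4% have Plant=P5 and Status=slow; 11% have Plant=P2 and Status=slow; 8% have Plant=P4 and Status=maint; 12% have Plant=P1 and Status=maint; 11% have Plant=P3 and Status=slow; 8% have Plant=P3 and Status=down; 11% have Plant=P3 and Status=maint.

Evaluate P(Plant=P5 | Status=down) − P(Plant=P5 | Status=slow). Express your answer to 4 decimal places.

P(Status=down) = 0.02 + 0.02 + 0.08 + 0.01 + 0.08 = 0.21; P(Plant=P5 | Status=down) = 0.08/0.21 = 0.38095.
P(Status=slow) = 0.05 + 0.11 + 0.11 + 0.08 + 0.04 = 0.39; P(Plant=P5 | Status=slow) = 0.04/0.39 = 0.10256.
Difference = 0.2784.

0.2784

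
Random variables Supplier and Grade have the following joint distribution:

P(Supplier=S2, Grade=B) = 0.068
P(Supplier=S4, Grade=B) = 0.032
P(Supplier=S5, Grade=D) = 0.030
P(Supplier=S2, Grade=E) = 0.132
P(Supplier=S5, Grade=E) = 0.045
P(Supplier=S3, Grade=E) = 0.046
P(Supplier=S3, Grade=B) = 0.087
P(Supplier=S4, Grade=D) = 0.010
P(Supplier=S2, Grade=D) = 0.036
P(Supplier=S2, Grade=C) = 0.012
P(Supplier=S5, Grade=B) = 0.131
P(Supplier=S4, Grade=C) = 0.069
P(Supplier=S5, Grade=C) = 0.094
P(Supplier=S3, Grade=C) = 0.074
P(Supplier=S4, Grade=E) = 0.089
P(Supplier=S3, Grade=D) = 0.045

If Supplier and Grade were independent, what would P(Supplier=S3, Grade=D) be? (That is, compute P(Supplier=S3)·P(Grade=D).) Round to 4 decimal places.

0.0305

P(Supplier=S3) = 0.087 + 0.074 + 0.045 + 0.046 = 0.252.
P(Grade=D) = 0.036 + 0.045 + 0.010 + 0.030 = 0.121.
Product: 0.252 × 0.121 = 0.0305.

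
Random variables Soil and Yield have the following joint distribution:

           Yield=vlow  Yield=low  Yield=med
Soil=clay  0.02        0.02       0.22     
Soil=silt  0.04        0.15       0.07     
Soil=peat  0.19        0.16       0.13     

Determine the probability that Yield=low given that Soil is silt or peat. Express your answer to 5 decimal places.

0.41892

P(Soil=silt) = 0.04 + 0.15 + 0.07 = 0.26.
P(Soil=peat) = 0.19 + 0.16 + 0.13 = 0.48.
P(Soil ∈ {silt, peat}) = 0.26 + 0.48 = 0.74; P(Yield=low, Soil ∈ {silt, peat}) = 0.15 + 0.16 = 0.31.
P(Yield=low | Soil ∈ {silt, peat}) = 0.31/0.74 = 0.41892.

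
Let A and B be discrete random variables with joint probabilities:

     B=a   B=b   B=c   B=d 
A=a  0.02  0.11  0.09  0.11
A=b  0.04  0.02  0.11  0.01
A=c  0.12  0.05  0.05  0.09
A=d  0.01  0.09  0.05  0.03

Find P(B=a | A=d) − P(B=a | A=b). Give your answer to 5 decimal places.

P(A=d) = 0.01 + 0.09 + 0.05 + 0.03 = 0.18; P(B=a | A=d) = 0.01/0.18 = 0.055556.
P(A=b) = 0.04 + 0.02 + 0.11 + 0.01 = 0.18; P(B=a | A=b) = 0.04/0.18 = 0.222222.
Difference = -0.16667.

-0.16667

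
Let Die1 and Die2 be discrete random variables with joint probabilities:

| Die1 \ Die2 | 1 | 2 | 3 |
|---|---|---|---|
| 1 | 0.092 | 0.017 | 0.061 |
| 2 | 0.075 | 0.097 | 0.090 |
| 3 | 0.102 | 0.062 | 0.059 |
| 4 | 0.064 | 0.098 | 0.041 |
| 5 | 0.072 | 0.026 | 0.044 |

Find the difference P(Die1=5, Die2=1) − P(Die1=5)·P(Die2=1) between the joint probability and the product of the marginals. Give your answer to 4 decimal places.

0.0145

P(Die1=5) = 0.072 + 0.026 + 0.044 = 0.142.
P(Die2=1) = 0.092 + 0.075 + 0.102 + 0.064 + 0.072 = 0.405.
P(Die1=5, Die2=1) − P(Die1=5)P(Die2=1) = 0.072 − 0.142×0.405 = 0.0145.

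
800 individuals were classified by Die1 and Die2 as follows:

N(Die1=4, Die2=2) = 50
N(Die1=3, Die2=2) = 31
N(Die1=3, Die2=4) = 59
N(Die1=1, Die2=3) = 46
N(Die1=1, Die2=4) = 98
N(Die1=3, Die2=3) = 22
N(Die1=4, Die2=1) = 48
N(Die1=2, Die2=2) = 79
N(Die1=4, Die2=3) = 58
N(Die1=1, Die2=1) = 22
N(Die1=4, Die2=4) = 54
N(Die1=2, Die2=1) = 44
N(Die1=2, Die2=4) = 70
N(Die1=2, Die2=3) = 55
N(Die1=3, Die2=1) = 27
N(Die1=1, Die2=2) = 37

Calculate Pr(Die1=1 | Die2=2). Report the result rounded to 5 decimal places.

0.18782

Total with Die2=2: 37 + 79 + 31 + 50 = 197.
P(Die1=1 | Die2=2) = 37/197 = 0.18782.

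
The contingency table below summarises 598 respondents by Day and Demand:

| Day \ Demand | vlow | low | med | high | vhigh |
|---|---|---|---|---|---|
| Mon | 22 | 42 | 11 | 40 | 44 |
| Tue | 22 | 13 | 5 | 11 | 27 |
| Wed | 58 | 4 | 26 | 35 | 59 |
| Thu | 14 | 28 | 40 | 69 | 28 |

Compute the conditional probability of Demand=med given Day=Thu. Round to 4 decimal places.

0.2235

Total with Day=Thu: 14 + 28 + 40 + 69 + 28 = 179.
P(Demand=med | Day=Thu) = 40/179 = 0.2235.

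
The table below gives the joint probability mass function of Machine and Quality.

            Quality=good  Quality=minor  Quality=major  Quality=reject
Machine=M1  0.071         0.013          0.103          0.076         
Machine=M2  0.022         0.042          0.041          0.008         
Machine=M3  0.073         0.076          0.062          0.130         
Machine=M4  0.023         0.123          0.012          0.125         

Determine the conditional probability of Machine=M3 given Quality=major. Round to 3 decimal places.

P(Quality=major) = 0.103 + 0.041 + 0.062 + 0.012 = 0.218.
P(Machine=M3 | Quality=major) = 0.062/0.218 = 0.284.

0.284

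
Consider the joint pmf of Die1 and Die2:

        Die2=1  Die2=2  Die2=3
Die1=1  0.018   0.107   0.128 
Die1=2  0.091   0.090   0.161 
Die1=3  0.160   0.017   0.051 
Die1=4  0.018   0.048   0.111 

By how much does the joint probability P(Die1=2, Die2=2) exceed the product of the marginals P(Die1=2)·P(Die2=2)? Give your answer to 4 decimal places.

P(Die1=2) = 0.091 + 0.090 + 0.161 = 0.342.
P(Die2=2) = 0.107 + 0.090 + 0.017 + 0.048 = 0.262.
P(Die1=2, Die2=2) − P(Die1=2)P(Die2=2) = 0.090 − 0.342×0.262 = 0.0004.

0.0004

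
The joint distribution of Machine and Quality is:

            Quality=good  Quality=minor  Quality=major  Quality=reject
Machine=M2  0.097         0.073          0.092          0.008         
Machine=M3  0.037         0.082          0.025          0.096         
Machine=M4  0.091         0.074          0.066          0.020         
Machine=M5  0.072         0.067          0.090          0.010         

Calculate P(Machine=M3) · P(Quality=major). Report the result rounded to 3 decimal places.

0.066

P(Machine=M3) = 0.037 + 0.082 + 0.025 + 0.096 = 0.240.
P(Quality=major) = 0.092 + 0.025 + 0.066 + 0.090 = 0.273.
Product: 0.240 × 0.273 = 0.066.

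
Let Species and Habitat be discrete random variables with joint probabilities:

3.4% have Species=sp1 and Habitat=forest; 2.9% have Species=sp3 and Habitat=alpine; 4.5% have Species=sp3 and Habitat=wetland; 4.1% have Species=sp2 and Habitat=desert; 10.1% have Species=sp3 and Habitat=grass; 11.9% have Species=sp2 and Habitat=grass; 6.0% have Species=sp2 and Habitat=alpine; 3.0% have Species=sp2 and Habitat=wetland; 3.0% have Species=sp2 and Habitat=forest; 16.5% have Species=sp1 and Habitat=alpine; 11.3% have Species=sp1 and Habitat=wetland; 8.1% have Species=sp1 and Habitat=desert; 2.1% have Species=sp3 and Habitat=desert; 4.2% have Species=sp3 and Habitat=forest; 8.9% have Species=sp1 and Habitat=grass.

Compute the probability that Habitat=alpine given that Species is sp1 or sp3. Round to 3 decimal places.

0.269

P(Species=sp1) = 0.034 + 0.089 + 0.113 + 0.081 + 0.165 = 0.482.
P(Species=sp3) = 0.042 + 0.101 + 0.045 + 0.021 + 0.029 = 0.238.
P(Species ∈ {sp1, sp3}) = 0.482 + 0.238 = 0.720; P(Habitat=alpine, Species ∈ {sp1, sp3}) = 0.165 + 0.029 = 0.194.
P(Habitat=alpine | Species ∈ {sp1, sp3}) = 0.194/0.720 = 0.269.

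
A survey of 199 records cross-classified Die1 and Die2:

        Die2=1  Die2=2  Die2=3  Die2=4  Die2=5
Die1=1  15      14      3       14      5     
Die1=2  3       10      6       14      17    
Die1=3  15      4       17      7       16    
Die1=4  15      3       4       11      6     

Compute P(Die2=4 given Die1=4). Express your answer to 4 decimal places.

Total with Die1=4: 15 + 3 + 4 + 11 + 6 = 39.
P(Die2=4 | Die1=4) = 11/39 = 0.2821.

0.2821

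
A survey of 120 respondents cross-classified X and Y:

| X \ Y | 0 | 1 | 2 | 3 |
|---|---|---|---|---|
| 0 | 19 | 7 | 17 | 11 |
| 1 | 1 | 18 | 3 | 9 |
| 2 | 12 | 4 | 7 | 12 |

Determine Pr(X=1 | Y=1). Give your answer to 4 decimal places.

0.6207

Total with Y=1: 7 + 18 + 4 = 29.
P(X=1 | Y=1) = 18/29 = 0.6207.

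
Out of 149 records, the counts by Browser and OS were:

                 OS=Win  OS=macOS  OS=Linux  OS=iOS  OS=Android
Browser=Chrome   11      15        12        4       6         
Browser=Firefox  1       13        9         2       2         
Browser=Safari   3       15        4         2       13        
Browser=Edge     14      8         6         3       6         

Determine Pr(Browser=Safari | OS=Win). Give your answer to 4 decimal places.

0.1034

Total with OS=Win: 11 + 1 + 3 + 14 = 29.
P(Browser=Safari | OS=Win) = 3/29 = 0.1034.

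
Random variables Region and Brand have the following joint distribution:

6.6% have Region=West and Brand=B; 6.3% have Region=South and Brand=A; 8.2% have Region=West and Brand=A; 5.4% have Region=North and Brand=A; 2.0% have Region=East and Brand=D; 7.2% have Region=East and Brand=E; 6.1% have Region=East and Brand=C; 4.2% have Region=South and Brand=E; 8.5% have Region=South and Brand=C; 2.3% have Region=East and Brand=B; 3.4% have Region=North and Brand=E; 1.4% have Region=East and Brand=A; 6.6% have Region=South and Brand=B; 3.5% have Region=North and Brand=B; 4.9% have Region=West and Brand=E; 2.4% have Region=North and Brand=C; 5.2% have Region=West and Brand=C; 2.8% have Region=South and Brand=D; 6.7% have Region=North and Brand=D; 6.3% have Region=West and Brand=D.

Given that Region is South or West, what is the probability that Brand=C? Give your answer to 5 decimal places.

P(Region=South) = 0.063 + 0.066 + 0.085 + 0.028 + 0.042 = 0.284.
P(Region=West) = 0.082 + 0.066 + 0.052 + 0.063 + 0.049 = 0.312.
P(Region ∈ {South, West}) = 0.284 + 0.312 = 0.596; P(Brand=C, Region ∈ {South, West}) = 0.085 + 0.052 = 0.137.
P(Brand=C | Region ∈ {South, West}) = 0.137/0.596 = 0.22987.

0.22987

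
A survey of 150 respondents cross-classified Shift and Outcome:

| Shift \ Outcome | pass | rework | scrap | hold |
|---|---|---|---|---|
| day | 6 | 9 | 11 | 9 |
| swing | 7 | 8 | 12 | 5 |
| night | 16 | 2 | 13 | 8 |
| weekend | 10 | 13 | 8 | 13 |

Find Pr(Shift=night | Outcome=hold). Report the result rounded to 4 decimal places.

Total with Outcome=hold: 9 + 5 + 8 + 13 = 35.
P(Shift=night | Outcome=hold) = 8/35 = 0.2286.

0.2286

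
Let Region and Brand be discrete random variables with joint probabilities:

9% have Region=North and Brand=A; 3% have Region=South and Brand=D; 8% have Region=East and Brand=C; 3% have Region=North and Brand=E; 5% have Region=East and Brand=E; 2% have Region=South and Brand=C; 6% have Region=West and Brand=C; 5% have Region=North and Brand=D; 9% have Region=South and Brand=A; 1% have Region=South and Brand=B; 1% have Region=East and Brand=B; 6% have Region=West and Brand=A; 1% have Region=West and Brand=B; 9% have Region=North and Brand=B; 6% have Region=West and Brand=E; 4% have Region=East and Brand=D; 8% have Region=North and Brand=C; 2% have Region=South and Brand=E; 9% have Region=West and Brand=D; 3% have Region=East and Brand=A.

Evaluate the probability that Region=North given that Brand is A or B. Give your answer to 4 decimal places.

0.4615

P(Brand=A) = 0.09 + 0.09 + 0.03 + 0.06 = 0.27.
P(Brand=B) = 0.09 + 0.01 + 0.01 + 0.01 = 0.12.
P(Brand ∈ {A, B}) = 0.27 + 0.12 = 0.39; P(Region=North, Brand ∈ {A, B}) = 0.09 + 0.09 = 0.18.
P(Region=North | Brand ∈ {A, B}) = 0.18/0.39 = 0.4615.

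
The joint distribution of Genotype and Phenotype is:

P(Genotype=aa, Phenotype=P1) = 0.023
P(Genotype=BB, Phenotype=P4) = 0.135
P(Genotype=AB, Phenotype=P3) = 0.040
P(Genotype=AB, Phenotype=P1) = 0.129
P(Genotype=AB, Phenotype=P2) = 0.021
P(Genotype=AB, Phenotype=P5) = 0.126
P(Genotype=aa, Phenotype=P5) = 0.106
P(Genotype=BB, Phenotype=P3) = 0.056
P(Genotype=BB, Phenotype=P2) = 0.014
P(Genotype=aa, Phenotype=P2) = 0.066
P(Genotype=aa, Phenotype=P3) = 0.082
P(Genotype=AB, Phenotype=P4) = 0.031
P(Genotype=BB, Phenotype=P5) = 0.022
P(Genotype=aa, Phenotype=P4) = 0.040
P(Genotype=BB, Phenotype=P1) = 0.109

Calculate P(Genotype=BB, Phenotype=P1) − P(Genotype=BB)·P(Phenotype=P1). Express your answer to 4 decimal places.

0.0213

P(Genotype=BB) = 0.109 + 0.014 + 0.056 + 0.135 + 0.022 = 0.336.
P(Phenotype=P1) = 0.023 + 0.129 + 0.109 = 0.261.
P(Genotype=BB, Phenotype=P1) − P(Genotype=BB)P(Phenotype=P1) = 0.109 − 0.336×0.261 = 0.0213.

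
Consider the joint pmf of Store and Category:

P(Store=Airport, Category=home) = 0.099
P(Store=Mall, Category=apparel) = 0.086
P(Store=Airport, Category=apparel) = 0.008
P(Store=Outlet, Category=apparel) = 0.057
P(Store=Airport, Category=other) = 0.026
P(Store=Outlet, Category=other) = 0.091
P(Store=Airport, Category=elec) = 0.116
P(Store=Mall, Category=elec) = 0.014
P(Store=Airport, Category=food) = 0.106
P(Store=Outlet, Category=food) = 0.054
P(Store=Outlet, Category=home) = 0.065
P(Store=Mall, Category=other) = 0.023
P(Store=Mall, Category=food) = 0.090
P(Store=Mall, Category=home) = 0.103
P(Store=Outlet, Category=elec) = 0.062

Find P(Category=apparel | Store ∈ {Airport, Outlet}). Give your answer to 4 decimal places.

P(Store=Airport) = 0.106 + 0.008 + 0.116 + 0.099 + 0.026 = 0.355.
P(Store=Outlet) = 0.054 + 0.057 + 0.062 + 0.065 + 0.091 = 0.329.
P(Store ∈ {Airport, Outlet}) = 0.355 + 0.329 = 0.684; P(Category=apparel, Store ∈ {Airport, Outlet}) = 0.008 + 0.057 = 0.065.
P(Category=apparel | Store ∈ {Airport, Outlet}) = 0.065/0.684 = 0.0950.

0.0950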